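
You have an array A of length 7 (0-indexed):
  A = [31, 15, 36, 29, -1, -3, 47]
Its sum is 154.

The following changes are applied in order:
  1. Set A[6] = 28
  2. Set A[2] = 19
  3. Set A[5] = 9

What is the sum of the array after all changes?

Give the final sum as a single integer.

Answer: 130

Derivation:
Initial sum: 154
Change 1: A[6] 47 -> 28, delta = -19, sum = 135
Change 2: A[2] 36 -> 19, delta = -17, sum = 118
Change 3: A[5] -3 -> 9, delta = 12, sum = 130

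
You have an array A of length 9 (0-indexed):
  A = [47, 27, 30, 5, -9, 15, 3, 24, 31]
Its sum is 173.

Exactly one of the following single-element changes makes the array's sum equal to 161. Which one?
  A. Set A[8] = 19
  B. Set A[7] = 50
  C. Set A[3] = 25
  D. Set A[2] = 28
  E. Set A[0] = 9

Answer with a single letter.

Option A: A[8] 31->19, delta=-12, new_sum=173+(-12)=161 <-- matches target
Option B: A[7] 24->50, delta=26, new_sum=173+(26)=199
Option C: A[3] 5->25, delta=20, new_sum=173+(20)=193
Option D: A[2] 30->28, delta=-2, new_sum=173+(-2)=171
Option E: A[0] 47->9, delta=-38, new_sum=173+(-38)=135

Answer: A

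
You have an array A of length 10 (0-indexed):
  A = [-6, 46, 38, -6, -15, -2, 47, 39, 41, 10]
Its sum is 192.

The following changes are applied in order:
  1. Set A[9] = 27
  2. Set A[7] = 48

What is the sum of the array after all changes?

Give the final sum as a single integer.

Answer: 218

Derivation:
Initial sum: 192
Change 1: A[9] 10 -> 27, delta = 17, sum = 209
Change 2: A[7] 39 -> 48, delta = 9, sum = 218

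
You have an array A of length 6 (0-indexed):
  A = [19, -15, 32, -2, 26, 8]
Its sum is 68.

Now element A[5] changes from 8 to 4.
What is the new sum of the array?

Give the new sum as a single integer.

Old value at index 5: 8
New value at index 5: 4
Delta = 4 - 8 = -4
New sum = old_sum + delta = 68 + (-4) = 64

Answer: 64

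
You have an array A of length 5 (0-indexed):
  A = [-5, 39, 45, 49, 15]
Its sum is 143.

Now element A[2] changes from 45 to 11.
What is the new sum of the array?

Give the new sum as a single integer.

Old value at index 2: 45
New value at index 2: 11
Delta = 11 - 45 = -34
New sum = old_sum + delta = 143 + (-34) = 109

Answer: 109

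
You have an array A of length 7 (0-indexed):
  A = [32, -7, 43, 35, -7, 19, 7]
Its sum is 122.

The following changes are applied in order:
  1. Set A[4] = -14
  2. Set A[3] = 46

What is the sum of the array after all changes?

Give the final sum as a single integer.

Answer: 126

Derivation:
Initial sum: 122
Change 1: A[4] -7 -> -14, delta = -7, sum = 115
Change 2: A[3] 35 -> 46, delta = 11, sum = 126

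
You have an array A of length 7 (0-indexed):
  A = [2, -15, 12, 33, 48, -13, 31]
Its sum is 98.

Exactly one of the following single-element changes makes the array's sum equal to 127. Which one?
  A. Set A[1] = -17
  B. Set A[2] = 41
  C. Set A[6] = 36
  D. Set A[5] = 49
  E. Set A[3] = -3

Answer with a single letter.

Answer: B

Derivation:
Option A: A[1] -15->-17, delta=-2, new_sum=98+(-2)=96
Option B: A[2] 12->41, delta=29, new_sum=98+(29)=127 <-- matches target
Option C: A[6] 31->36, delta=5, new_sum=98+(5)=103
Option D: A[5] -13->49, delta=62, new_sum=98+(62)=160
Option E: A[3] 33->-3, delta=-36, new_sum=98+(-36)=62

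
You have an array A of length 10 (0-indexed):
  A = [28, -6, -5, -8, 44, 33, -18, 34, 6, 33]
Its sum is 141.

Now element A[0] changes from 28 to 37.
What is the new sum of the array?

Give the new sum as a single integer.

Old value at index 0: 28
New value at index 0: 37
Delta = 37 - 28 = 9
New sum = old_sum + delta = 141 + (9) = 150

Answer: 150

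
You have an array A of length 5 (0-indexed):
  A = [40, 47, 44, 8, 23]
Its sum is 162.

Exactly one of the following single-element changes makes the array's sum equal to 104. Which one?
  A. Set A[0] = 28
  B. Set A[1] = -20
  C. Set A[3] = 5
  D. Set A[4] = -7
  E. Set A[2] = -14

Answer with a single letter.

Option A: A[0] 40->28, delta=-12, new_sum=162+(-12)=150
Option B: A[1] 47->-20, delta=-67, new_sum=162+(-67)=95
Option C: A[3] 8->5, delta=-3, new_sum=162+(-3)=159
Option D: A[4] 23->-7, delta=-30, new_sum=162+(-30)=132
Option E: A[2] 44->-14, delta=-58, new_sum=162+(-58)=104 <-- matches target

Answer: E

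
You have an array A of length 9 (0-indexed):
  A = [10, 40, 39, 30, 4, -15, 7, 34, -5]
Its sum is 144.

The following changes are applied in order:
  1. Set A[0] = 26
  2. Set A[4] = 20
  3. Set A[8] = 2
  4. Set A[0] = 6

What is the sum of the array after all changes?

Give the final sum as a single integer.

Initial sum: 144
Change 1: A[0] 10 -> 26, delta = 16, sum = 160
Change 2: A[4] 4 -> 20, delta = 16, sum = 176
Change 3: A[8] -5 -> 2, delta = 7, sum = 183
Change 4: A[0] 26 -> 6, delta = -20, sum = 163

Answer: 163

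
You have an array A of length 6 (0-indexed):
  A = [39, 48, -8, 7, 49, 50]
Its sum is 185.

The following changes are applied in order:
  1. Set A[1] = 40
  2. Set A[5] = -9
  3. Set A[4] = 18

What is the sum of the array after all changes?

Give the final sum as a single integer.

Initial sum: 185
Change 1: A[1] 48 -> 40, delta = -8, sum = 177
Change 2: A[5] 50 -> -9, delta = -59, sum = 118
Change 3: A[4] 49 -> 18, delta = -31, sum = 87

Answer: 87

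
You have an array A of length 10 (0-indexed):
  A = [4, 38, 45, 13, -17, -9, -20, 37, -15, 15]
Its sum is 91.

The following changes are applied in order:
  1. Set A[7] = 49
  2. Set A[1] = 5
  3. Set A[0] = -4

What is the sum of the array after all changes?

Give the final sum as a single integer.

Answer: 62

Derivation:
Initial sum: 91
Change 1: A[7] 37 -> 49, delta = 12, sum = 103
Change 2: A[1] 38 -> 5, delta = -33, sum = 70
Change 3: A[0] 4 -> -4, delta = -8, sum = 62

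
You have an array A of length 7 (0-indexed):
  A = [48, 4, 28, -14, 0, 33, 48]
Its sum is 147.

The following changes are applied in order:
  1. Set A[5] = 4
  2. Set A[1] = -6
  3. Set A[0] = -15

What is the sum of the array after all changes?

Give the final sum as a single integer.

Answer: 45

Derivation:
Initial sum: 147
Change 1: A[5] 33 -> 4, delta = -29, sum = 118
Change 2: A[1] 4 -> -6, delta = -10, sum = 108
Change 3: A[0] 48 -> -15, delta = -63, sum = 45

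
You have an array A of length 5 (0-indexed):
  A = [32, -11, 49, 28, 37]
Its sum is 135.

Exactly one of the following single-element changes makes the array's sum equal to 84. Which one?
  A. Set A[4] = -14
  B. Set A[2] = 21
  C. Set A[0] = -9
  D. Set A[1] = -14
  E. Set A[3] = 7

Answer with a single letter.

Answer: A

Derivation:
Option A: A[4] 37->-14, delta=-51, new_sum=135+(-51)=84 <-- matches target
Option B: A[2] 49->21, delta=-28, new_sum=135+(-28)=107
Option C: A[0] 32->-9, delta=-41, new_sum=135+(-41)=94
Option D: A[1] -11->-14, delta=-3, new_sum=135+(-3)=132
Option E: A[3] 28->7, delta=-21, new_sum=135+(-21)=114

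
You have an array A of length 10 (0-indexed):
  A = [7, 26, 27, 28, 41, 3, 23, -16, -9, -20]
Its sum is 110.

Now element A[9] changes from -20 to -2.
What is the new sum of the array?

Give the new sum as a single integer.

Answer: 128

Derivation:
Old value at index 9: -20
New value at index 9: -2
Delta = -2 - -20 = 18
New sum = old_sum + delta = 110 + (18) = 128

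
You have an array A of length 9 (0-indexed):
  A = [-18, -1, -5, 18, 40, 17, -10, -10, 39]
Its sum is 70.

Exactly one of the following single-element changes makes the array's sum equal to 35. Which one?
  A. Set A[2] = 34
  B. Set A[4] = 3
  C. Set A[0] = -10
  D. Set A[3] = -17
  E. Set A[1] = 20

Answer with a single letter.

Answer: D

Derivation:
Option A: A[2] -5->34, delta=39, new_sum=70+(39)=109
Option B: A[4] 40->3, delta=-37, new_sum=70+(-37)=33
Option C: A[0] -18->-10, delta=8, new_sum=70+(8)=78
Option D: A[3] 18->-17, delta=-35, new_sum=70+(-35)=35 <-- matches target
Option E: A[1] -1->20, delta=21, new_sum=70+(21)=91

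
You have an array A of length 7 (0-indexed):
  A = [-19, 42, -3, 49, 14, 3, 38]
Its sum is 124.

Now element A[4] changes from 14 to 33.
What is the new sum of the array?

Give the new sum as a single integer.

Answer: 143

Derivation:
Old value at index 4: 14
New value at index 4: 33
Delta = 33 - 14 = 19
New sum = old_sum + delta = 124 + (19) = 143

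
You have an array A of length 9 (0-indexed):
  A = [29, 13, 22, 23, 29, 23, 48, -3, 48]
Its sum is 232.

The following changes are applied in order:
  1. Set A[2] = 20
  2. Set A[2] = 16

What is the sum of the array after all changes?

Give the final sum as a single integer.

Initial sum: 232
Change 1: A[2] 22 -> 20, delta = -2, sum = 230
Change 2: A[2] 20 -> 16, delta = -4, sum = 226

Answer: 226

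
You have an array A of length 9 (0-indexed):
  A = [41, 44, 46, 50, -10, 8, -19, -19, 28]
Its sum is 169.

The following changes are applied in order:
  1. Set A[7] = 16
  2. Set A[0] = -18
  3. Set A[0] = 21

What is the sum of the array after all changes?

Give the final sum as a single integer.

Initial sum: 169
Change 1: A[7] -19 -> 16, delta = 35, sum = 204
Change 2: A[0] 41 -> -18, delta = -59, sum = 145
Change 3: A[0] -18 -> 21, delta = 39, sum = 184

Answer: 184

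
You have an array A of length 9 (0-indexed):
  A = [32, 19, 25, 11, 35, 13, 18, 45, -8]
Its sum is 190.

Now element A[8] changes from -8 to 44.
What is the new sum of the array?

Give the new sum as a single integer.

Answer: 242

Derivation:
Old value at index 8: -8
New value at index 8: 44
Delta = 44 - -8 = 52
New sum = old_sum + delta = 190 + (52) = 242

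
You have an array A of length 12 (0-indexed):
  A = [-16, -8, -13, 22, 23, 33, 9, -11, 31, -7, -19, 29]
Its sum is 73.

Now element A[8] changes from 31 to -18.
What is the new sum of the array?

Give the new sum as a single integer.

Answer: 24

Derivation:
Old value at index 8: 31
New value at index 8: -18
Delta = -18 - 31 = -49
New sum = old_sum + delta = 73 + (-49) = 24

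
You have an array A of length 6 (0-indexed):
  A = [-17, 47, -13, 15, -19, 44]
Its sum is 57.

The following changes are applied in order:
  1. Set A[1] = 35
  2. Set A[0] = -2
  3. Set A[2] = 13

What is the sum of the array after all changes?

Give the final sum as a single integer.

Initial sum: 57
Change 1: A[1] 47 -> 35, delta = -12, sum = 45
Change 2: A[0] -17 -> -2, delta = 15, sum = 60
Change 3: A[2] -13 -> 13, delta = 26, sum = 86

Answer: 86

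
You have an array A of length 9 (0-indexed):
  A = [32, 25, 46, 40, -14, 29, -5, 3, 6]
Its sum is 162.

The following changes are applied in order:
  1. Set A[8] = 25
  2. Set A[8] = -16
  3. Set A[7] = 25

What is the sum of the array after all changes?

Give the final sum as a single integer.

Answer: 162

Derivation:
Initial sum: 162
Change 1: A[8] 6 -> 25, delta = 19, sum = 181
Change 2: A[8] 25 -> -16, delta = -41, sum = 140
Change 3: A[7] 3 -> 25, delta = 22, sum = 162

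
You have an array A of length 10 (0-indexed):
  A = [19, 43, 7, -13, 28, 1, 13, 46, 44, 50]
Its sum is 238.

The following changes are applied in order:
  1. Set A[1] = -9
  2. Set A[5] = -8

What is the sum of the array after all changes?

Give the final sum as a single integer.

Initial sum: 238
Change 1: A[1] 43 -> -9, delta = -52, sum = 186
Change 2: A[5] 1 -> -8, delta = -9, sum = 177

Answer: 177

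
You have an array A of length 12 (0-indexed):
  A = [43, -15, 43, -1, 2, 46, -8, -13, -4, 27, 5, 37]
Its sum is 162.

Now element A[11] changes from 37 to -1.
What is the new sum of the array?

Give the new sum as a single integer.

Old value at index 11: 37
New value at index 11: -1
Delta = -1 - 37 = -38
New sum = old_sum + delta = 162 + (-38) = 124

Answer: 124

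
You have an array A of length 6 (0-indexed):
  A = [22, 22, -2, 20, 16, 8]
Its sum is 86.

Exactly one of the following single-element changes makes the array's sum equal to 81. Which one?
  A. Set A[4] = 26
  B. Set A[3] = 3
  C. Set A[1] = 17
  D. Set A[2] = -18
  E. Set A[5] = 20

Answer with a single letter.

Answer: C

Derivation:
Option A: A[4] 16->26, delta=10, new_sum=86+(10)=96
Option B: A[3] 20->3, delta=-17, new_sum=86+(-17)=69
Option C: A[1] 22->17, delta=-5, new_sum=86+(-5)=81 <-- matches target
Option D: A[2] -2->-18, delta=-16, new_sum=86+(-16)=70
Option E: A[5] 8->20, delta=12, new_sum=86+(12)=98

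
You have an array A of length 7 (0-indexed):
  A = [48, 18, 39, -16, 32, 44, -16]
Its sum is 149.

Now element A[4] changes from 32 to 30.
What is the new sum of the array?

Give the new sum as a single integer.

Old value at index 4: 32
New value at index 4: 30
Delta = 30 - 32 = -2
New sum = old_sum + delta = 149 + (-2) = 147

Answer: 147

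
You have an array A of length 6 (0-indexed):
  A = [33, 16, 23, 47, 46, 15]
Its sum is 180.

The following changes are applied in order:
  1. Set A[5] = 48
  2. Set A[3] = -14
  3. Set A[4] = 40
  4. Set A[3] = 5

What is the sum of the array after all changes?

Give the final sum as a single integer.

Initial sum: 180
Change 1: A[5] 15 -> 48, delta = 33, sum = 213
Change 2: A[3] 47 -> -14, delta = -61, sum = 152
Change 3: A[4] 46 -> 40, delta = -6, sum = 146
Change 4: A[3] -14 -> 5, delta = 19, sum = 165

Answer: 165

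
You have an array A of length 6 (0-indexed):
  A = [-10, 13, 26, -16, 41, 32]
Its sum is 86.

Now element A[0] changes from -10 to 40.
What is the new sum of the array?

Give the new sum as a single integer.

Old value at index 0: -10
New value at index 0: 40
Delta = 40 - -10 = 50
New sum = old_sum + delta = 86 + (50) = 136

Answer: 136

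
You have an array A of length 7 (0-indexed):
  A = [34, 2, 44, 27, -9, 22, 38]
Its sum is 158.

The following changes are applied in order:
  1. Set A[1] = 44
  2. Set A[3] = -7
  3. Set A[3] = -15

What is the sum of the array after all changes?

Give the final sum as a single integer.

Answer: 158

Derivation:
Initial sum: 158
Change 1: A[1] 2 -> 44, delta = 42, sum = 200
Change 2: A[3] 27 -> -7, delta = -34, sum = 166
Change 3: A[3] -7 -> -15, delta = -8, sum = 158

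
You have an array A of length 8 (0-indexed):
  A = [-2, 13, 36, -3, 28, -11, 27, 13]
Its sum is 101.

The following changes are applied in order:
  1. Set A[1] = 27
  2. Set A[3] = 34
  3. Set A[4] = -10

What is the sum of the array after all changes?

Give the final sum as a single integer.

Initial sum: 101
Change 1: A[1] 13 -> 27, delta = 14, sum = 115
Change 2: A[3] -3 -> 34, delta = 37, sum = 152
Change 3: A[4] 28 -> -10, delta = -38, sum = 114

Answer: 114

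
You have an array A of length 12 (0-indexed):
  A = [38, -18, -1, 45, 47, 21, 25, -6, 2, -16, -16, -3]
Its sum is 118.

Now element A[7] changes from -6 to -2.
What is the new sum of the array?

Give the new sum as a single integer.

Old value at index 7: -6
New value at index 7: -2
Delta = -2 - -6 = 4
New sum = old_sum + delta = 118 + (4) = 122

Answer: 122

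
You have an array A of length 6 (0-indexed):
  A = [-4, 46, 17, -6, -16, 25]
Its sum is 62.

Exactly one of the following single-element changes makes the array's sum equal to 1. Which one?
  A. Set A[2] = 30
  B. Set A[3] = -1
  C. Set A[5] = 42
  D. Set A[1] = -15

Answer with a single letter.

Answer: D

Derivation:
Option A: A[2] 17->30, delta=13, new_sum=62+(13)=75
Option B: A[3] -6->-1, delta=5, new_sum=62+(5)=67
Option C: A[5] 25->42, delta=17, new_sum=62+(17)=79
Option D: A[1] 46->-15, delta=-61, new_sum=62+(-61)=1 <-- matches target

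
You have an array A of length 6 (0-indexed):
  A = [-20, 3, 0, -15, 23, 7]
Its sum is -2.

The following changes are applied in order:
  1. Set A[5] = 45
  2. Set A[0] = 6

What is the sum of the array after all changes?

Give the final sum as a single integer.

Answer: 62

Derivation:
Initial sum: -2
Change 1: A[5] 7 -> 45, delta = 38, sum = 36
Change 2: A[0] -20 -> 6, delta = 26, sum = 62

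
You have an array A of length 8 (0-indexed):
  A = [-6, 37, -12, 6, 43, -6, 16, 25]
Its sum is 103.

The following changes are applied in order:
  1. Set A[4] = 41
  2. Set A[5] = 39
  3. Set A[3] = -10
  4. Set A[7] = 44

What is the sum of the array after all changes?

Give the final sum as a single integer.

Answer: 149

Derivation:
Initial sum: 103
Change 1: A[4] 43 -> 41, delta = -2, sum = 101
Change 2: A[5] -6 -> 39, delta = 45, sum = 146
Change 3: A[3] 6 -> -10, delta = -16, sum = 130
Change 4: A[7] 25 -> 44, delta = 19, sum = 149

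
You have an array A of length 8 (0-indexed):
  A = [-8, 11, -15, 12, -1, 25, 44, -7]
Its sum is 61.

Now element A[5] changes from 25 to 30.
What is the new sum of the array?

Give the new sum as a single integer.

Old value at index 5: 25
New value at index 5: 30
Delta = 30 - 25 = 5
New sum = old_sum + delta = 61 + (5) = 66

Answer: 66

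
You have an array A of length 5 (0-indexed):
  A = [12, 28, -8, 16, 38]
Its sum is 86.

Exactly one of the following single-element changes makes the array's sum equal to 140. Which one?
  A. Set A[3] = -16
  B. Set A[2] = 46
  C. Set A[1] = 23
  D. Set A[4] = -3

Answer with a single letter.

Answer: B

Derivation:
Option A: A[3] 16->-16, delta=-32, new_sum=86+(-32)=54
Option B: A[2] -8->46, delta=54, new_sum=86+(54)=140 <-- matches target
Option C: A[1] 28->23, delta=-5, new_sum=86+(-5)=81
Option D: A[4] 38->-3, delta=-41, new_sum=86+(-41)=45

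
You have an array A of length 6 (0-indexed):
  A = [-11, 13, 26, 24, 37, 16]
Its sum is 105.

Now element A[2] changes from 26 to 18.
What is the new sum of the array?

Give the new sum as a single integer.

Answer: 97

Derivation:
Old value at index 2: 26
New value at index 2: 18
Delta = 18 - 26 = -8
New sum = old_sum + delta = 105 + (-8) = 97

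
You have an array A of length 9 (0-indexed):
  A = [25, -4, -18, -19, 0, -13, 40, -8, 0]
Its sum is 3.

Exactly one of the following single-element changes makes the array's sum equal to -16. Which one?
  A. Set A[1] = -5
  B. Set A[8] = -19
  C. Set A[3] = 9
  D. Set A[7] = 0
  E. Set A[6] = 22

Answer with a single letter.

Option A: A[1] -4->-5, delta=-1, new_sum=3+(-1)=2
Option B: A[8] 0->-19, delta=-19, new_sum=3+(-19)=-16 <-- matches target
Option C: A[3] -19->9, delta=28, new_sum=3+(28)=31
Option D: A[7] -8->0, delta=8, new_sum=3+(8)=11
Option E: A[6] 40->22, delta=-18, new_sum=3+(-18)=-15

Answer: B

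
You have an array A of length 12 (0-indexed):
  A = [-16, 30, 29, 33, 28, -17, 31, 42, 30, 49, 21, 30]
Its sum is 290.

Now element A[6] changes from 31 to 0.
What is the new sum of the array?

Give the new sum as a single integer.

Old value at index 6: 31
New value at index 6: 0
Delta = 0 - 31 = -31
New sum = old_sum + delta = 290 + (-31) = 259

Answer: 259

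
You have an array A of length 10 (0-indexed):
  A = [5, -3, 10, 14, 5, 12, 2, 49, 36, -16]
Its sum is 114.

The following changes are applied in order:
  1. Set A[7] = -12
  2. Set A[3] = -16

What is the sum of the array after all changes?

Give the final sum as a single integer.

Answer: 23

Derivation:
Initial sum: 114
Change 1: A[7] 49 -> -12, delta = -61, sum = 53
Change 2: A[3] 14 -> -16, delta = -30, sum = 23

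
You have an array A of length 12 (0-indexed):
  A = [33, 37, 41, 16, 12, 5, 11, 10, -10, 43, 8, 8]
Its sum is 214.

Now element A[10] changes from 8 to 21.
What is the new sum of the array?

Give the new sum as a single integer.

Answer: 227

Derivation:
Old value at index 10: 8
New value at index 10: 21
Delta = 21 - 8 = 13
New sum = old_sum + delta = 214 + (13) = 227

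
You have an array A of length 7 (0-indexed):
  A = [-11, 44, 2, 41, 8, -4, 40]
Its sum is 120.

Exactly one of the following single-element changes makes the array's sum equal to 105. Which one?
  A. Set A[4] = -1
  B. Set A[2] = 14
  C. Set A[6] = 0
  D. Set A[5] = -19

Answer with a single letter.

Option A: A[4] 8->-1, delta=-9, new_sum=120+(-9)=111
Option B: A[2] 2->14, delta=12, new_sum=120+(12)=132
Option C: A[6] 40->0, delta=-40, new_sum=120+(-40)=80
Option D: A[5] -4->-19, delta=-15, new_sum=120+(-15)=105 <-- matches target

Answer: D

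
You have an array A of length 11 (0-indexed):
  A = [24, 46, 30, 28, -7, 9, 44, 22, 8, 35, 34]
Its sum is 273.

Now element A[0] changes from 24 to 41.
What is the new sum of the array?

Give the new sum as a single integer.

Old value at index 0: 24
New value at index 0: 41
Delta = 41 - 24 = 17
New sum = old_sum + delta = 273 + (17) = 290

Answer: 290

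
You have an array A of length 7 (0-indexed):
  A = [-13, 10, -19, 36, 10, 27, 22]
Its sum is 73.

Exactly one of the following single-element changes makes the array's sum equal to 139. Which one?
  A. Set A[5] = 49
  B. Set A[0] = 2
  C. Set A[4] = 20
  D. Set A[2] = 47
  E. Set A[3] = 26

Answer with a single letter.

Option A: A[5] 27->49, delta=22, new_sum=73+(22)=95
Option B: A[0] -13->2, delta=15, new_sum=73+(15)=88
Option C: A[4] 10->20, delta=10, new_sum=73+(10)=83
Option D: A[2] -19->47, delta=66, new_sum=73+(66)=139 <-- matches target
Option E: A[3] 36->26, delta=-10, new_sum=73+(-10)=63

Answer: D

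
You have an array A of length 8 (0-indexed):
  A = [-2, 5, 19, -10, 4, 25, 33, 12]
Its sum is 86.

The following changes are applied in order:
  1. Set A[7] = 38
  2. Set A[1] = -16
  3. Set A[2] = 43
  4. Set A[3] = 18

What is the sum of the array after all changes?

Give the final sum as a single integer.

Initial sum: 86
Change 1: A[7] 12 -> 38, delta = 26, sum = 112
Change 2: A[1] 5 -> -16, delta = -21, sum = 91
Change 3: A[2] 19 -> 43, delta = 24, sum = 115
Change 4: A[3] -10 -> 18, delta = 28, sum = 143

Answer: 143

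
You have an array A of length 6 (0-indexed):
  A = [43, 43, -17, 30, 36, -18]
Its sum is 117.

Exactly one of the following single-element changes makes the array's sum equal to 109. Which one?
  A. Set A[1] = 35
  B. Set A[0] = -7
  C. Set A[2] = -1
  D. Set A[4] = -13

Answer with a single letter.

Option A: A[1] 43->35, delta=-8, new_sum=117+(-8)=109 <-- matches target
Option B: A[0] 43->-7, delta=-50, new_sum=117+(-50)=67
Option C: A[2] -17->-1, delta=16, new_sum=117+(16)=133
Option D: A[4] 36->-13, delta=-49, new_sum=117+(-49)=68

Answer: A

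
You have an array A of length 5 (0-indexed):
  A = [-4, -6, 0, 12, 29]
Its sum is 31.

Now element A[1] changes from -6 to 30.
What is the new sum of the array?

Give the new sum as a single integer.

Answer: 67

Derivation:
Old value at index 1: -6
New value at index 1: 30
Delta = 30 - -6 = 36
New sum = old_sum + delta = 31 + (36) = 67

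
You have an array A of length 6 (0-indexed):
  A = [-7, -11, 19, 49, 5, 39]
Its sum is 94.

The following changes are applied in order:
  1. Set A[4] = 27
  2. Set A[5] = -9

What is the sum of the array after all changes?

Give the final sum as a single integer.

Initial sum: 94
Change 1: A[4] 5 -> 27, delta = 22, sum = 116
Change 2: A[5] 39 -> -9, delta = -48, sum = 68

Answer: 68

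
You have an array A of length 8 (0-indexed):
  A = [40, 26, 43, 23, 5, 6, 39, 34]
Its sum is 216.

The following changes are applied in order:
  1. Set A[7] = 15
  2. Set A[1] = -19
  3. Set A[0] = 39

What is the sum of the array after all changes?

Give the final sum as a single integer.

Answer: 151

Derivation:
Initial sum: 216
Change 1: A[7] 34 -> 15, delta = -19, sum = 197
Change 2: A[1] 26 -> -19, delta = -45, sum = 152
Change 3: A[0] 40 -> 39, delta = -1, sum = 151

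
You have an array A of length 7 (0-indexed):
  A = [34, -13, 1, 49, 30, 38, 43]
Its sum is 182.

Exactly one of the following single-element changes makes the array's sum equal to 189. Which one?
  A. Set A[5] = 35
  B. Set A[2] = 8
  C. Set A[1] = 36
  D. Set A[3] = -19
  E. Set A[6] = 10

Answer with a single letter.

Option A: A[5] 38->35, delta=-3, new_sum=182+(-3)=179
Option B: A[2] 1->8, delta=7, new_sum=182+(7)=189 <-- matches target
Option C: A[1] -13->36, delta=49, new_sum=182+(49)=231
Option D: A[3] 49->-19, delta=-68, new_sum=182+(-68)=114
Option E: A[6] 43->10, delta=-33, new_sum=182+(-33)=149

Answer: B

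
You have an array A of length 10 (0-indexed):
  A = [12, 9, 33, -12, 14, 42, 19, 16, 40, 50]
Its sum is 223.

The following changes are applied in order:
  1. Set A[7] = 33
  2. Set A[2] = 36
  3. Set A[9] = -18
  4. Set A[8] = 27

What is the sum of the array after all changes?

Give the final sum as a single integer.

Initial sum: 223
Change 1: A[7] 16 -> 33, delta = 17, sum = 240
Change 2: A[2] 33 -> 36, delta = 3, sum = 243
Change 3: A[9] 50 -> -18, delta = -68, sum = 175
Change 4: A[8] 40 -> 27, delta = -13, sum = 162

Answer: 162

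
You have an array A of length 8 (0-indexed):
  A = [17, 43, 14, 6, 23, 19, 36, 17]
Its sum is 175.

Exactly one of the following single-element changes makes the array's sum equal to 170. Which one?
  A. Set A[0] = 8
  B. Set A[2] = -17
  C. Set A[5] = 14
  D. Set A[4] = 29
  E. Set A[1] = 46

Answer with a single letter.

Answer: C

Derivation:
Option A: A[0] 17->8, delta=-9, new_sum=175+(-9)=166
Option B: A[2] 14->-17, delta=-31, new_sum=175+(-31)=144
Option C: A[5] 19->14, delta=-5, new_sum=175+(-5)=170 <-- matches target
Option D: A[4] 23->29, delta=6, new_sum=175+(6)=181
Option E: A[1] 43->46, delta=3, new_sum=175+(3)=178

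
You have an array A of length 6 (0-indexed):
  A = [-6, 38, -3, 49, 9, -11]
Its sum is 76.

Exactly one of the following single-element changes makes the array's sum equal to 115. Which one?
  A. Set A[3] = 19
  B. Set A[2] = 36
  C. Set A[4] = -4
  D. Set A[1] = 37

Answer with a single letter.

Option A: A[3] 49->19, delta=-30, new_sum=76+(-30)=46
Option B: A[2] -3->36, delta=39, new_sum=76+(39)=115 <-- matches target
Option C: A[4] 9->-4, delta=-13, new_sum=76+(-13)=63
Option D: A[1] 38->37, delta=-1, new_sum=76+(-1)=75

Answer: B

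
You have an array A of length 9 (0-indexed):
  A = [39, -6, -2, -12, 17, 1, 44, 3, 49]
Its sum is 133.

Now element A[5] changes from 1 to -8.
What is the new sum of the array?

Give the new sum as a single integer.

Old value at index 5: 1
New value at index 5: -8
Delta = -8 - 1 = -9
New sum = old_sum + delta = 133 + (-9) = 124

Answer: 124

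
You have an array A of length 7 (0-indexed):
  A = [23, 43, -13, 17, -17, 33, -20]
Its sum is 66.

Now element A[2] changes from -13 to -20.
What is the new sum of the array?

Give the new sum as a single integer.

Answer: 59

Derivation:
Old value at index 2: -13
New value at index 2: -20
Delta = -20 - -13 = -7
New sum = old_sum + delta = 66 + (-7) = 59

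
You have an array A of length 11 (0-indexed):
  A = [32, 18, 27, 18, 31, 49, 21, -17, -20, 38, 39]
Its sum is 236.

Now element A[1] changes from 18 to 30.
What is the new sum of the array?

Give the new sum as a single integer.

Old value at index 1: 18
New value at index 1: 30
Delta = 30 - 18 = 12
New sum = old_sum + delta = 236 + (12) = 248

Answer: 248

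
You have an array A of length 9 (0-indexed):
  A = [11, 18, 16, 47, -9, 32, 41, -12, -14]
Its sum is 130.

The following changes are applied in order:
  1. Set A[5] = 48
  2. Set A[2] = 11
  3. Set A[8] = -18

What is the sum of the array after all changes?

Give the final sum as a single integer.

Initial sum: 130
Change 1: A[5] 32 -> 48, delta = 16, sum = 146
Change 2: A[2] 16 -> 11, delta = -5, sum = 141
Change 3: A[8] -14 -> -18, delta = -4, sum = 137

Answer: 137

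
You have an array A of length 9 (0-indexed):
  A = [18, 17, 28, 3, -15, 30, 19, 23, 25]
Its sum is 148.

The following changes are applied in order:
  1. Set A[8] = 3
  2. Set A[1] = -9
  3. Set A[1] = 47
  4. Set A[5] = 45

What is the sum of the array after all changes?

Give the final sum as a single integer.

Initial sum: 148
Change 1: A[8] 25 -> 3, delta = -22, sum = 126
Change 2: A[1] 17 -> -9, delta = -26, sum = 100
Change 3: A[1] -9 -> 47, delta = 56, sum = 156
Change 4: A[5] 30 -> 45, delta = 15, sum = 171

Answer: 171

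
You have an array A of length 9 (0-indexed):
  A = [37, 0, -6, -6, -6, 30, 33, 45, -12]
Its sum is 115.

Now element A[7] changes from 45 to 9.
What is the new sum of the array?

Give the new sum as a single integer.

Old value at index 7: 45
New value at index 7: 9
Delta = 9 - 45 = -36
New sum = old_sum + delta = 115 + (-36) = 79

Answer: 79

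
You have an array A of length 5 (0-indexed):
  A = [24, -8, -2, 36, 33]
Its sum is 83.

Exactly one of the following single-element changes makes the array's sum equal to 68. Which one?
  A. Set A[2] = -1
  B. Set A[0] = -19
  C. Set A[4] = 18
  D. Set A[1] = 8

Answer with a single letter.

Answer: C

Derivation:
Option A: A[2] -2->-1, delta=1, new_sum=83+(1)=84
Option B: A[0] 24->-19, delta=-43, new_sum=83+(-43)=40
Option C: A[4] 33->18, delta=-15, new_sum=83+(-15)=68 <-- matches target
Option D: A[1] -8->8, delta=16, new_sum=83+(16)=99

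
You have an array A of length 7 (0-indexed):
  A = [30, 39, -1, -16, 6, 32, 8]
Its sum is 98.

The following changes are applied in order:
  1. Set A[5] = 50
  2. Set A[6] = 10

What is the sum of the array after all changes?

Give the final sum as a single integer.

Answer: 118

Derivation:
Initial sum: 98
Change 1: A[5] 32 -> 50, delta = 18, sum = 116
Change 2: A[6] 8 -> 10, delta = 2, sum = 118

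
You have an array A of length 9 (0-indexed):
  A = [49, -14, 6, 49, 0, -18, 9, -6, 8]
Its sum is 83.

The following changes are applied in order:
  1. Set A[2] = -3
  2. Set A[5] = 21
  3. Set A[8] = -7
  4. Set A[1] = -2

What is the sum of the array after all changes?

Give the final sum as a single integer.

Initial sum: 83
Change 1: A[2] 6 -> -3, delta = -9, sum = 74
Change 2: A[5] -18 -> 21, delta = 39, sum = 113
Change 3: A[8] 8 -> -7, delta = -15, sum = 98
Change 4: A[1] -14 -> -2, delta = 12, sum = 110

Answer: 110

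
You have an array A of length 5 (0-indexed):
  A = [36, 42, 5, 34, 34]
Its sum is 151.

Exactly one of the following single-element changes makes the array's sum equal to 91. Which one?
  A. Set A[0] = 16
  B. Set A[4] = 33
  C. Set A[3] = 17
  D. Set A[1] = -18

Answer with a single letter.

Option A: A[0] 36->16, delta=-20, new_sum=151+(-20)=131
Option B: A[4] 34->33, delta=-1, new_sum=151+(-1)=150
Option C: A[3] 34->17, delta=-17, new_sum=151+(-17)=134
Option D: A[1] 42->-18, delta=-60, new_sum=151+(-60)=91 <-- matches target

Answer: D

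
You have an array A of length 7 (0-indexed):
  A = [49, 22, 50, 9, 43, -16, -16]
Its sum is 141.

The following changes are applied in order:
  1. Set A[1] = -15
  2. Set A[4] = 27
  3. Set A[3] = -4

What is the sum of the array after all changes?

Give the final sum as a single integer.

Initial sum: 141
Change 1: A[1] 22 -> -15, delta = -37, sum = 104
Change 2: A[4] 43 -> 27, delta = -16, sum = 88
Change 3: A[3] 9 -> -4, delta = -13, sum = 75

Answer: 75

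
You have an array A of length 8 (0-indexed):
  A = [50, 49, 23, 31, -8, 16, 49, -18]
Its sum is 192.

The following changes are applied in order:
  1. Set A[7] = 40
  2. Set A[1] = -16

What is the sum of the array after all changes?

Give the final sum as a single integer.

Answer: 185

Derivation:
Initial sum: 192
Change 1: A[7] -18 -> 40, delta = 58, sum = 250
Change 2: A[1] 49 -> -16, delta = -65, sum = 185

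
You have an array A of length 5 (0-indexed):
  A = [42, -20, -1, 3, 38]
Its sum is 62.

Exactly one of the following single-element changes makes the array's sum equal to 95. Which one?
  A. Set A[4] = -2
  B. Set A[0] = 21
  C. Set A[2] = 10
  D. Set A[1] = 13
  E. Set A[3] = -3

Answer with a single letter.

Option A: A[4] 38->-2, delta=-40, new_sum=62+(-40)=22
Option B: A[0] 42->21, delta=-21, new_sum=62+(-21)=41
Option C: A[2] -1->10, delta=11, new_sum=62+(11)=73
Option D: A[1] -20->13, delta=33, new_sum=62+(33)=95 <-- matches target
Option E: A[3] 3->-3, delta=-6, new_sum=62+(-6)=56

Answer: D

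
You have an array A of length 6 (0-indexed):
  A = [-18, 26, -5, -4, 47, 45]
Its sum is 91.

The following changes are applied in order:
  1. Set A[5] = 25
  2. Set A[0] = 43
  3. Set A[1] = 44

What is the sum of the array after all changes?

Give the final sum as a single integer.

Answer: 150

Derivation:
Initial sum: 91
Change 1: A[5] 45 -> 25, delta = -20, sum = 71
Change 2: A[0] -18 -> 43, delta = 61, sum = 132
Change 3: A[1] 26 -> 44, delta = 18, sum = 150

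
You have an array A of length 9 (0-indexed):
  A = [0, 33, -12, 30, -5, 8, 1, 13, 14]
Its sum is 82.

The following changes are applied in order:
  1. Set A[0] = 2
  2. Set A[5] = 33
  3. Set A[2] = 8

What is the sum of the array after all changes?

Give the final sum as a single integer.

Initial sum: 82
Change 1: A[0] 0 -> 2, delta = 2, sum = 84
Change 2: A[5] 8 -> 33, delta = 25, sum = 109
Change 3: A[2] -12 -> 8, delta = 20, sum = 129

Answer: 129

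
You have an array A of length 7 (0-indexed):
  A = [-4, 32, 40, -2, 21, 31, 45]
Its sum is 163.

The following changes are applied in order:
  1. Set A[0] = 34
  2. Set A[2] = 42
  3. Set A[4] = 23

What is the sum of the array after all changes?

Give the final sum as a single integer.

Initial sum: 163
Change 1: A[0] -4 -> 34, delta = 38, sum = 201
Change 2: A[2] 40 -> 42, delta = 2, sum = 203
Change 3: A[4] 21 -> 23, delta = 2, sum = 205

Answer: 205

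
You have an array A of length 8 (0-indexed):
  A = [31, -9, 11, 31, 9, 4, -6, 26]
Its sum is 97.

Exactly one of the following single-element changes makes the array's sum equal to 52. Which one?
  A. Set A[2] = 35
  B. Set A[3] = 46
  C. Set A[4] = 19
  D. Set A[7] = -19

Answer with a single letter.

Answer: D

Derivation:
Option A: A[2] 11->35, delta=24, new_sum=97+(24)=121
Option B: A[3] 31->46, delta=15, new_sum=97+(15)=112
Option C: A[4] 9->19, delta=10, new_sum=97+(10)=107
Option D: A[7] 26->-19, delta=-45, new_sum=97+(-45)=52 <-- matches target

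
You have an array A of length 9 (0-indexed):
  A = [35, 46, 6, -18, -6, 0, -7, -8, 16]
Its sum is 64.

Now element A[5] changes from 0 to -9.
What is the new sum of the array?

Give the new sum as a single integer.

Answer: 55

Derivation:
Old value at index 5: 0
New value at index 5: -9
Delta = -9 - 0 = -9
New sum = old_sum + delta = 64 + (-9) = 55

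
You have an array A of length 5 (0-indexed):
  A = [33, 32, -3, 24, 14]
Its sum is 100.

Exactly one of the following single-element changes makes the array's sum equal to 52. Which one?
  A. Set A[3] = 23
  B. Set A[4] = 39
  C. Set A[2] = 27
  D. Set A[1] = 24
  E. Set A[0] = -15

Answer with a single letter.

Option A: A[3] 24->23, delta=-1, new_sum=100+(-1)=99
Option B: A[4] 14->39, delta=25, new_sum=100+(25)=125
Option C: A[2] -3->27, delta=30, new_sum=100+(30)=130
Option D: A[1] 32->24, delta=-8, new_sum=100+(-8)=92
Option E: A[0] 33->-15, delta=-48, new_sum=100+(-48)=52 <-- matches target

Answer: E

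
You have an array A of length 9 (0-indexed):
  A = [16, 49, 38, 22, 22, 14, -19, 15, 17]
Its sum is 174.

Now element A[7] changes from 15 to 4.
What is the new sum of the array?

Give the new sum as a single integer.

Old value at index 7: 15
New value at index 7: 4
Delta = 4 - 15 = -11
New sum = old_sum + delta = 174 + (-11) = 163

Answer: 163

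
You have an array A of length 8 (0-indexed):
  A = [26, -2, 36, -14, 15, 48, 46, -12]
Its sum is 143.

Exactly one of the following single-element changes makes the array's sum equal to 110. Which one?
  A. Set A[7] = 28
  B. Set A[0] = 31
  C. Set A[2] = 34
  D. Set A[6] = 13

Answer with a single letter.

Answer: D

Derivation:
Option A: A[7] -12->28, delta=40, new_sum=143+(40)=183
Option B: A[0] 26->31, delta=5, new_sum=143+(5)=148
Option C: A[2] 36->34, delta=-2, new_sum=143+(-2)=141
Option D: A[6] 46->13, delta=-33, new_sum=143+(-33)=110 <-- matches target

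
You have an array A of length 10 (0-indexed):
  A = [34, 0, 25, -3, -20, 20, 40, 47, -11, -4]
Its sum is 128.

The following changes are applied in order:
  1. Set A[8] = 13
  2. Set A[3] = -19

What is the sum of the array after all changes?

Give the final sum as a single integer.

Initial sum: 128
Change 1: A[8] -11 -> 13, delta = 24, sum = 152
Change 2: A[3] -3 -> -19, delta = -16, sum = 136

Answer: 136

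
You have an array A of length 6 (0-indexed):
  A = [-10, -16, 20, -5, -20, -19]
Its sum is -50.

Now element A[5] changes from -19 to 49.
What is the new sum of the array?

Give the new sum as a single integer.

Old value at index 5: -19
New value at index 5: 49
Delta = 49 - -19 = 68
New sum = old_sum + delta = -50 + (68) = 18

Answer: 18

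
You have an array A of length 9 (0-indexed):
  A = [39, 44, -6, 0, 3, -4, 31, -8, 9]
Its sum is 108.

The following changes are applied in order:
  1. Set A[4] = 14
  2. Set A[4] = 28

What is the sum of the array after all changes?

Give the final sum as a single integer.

Initial sum: 108
Change 1: A[4] 3 -> 14, delta = 11, sum = 119
Change 2: A[4] 14 -> 28, delta = 14, sum = 133

Answer: 133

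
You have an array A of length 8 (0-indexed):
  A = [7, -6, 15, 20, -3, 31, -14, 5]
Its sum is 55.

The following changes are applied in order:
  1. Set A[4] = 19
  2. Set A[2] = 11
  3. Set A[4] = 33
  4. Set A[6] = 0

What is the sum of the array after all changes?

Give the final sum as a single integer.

Answer: 101

Derivation:
Initial sum: 55
Change 1: A[4] -3 -> 19, delta = 22, sum = 77
Change 2: A[2] 15 -> 11, delta = -4, sum = 73
Change 3: A[4] 19 -> 33, delta = 14, sum = 87
Change 4: A[6] -14 -> 0, delta = 14, sum = 101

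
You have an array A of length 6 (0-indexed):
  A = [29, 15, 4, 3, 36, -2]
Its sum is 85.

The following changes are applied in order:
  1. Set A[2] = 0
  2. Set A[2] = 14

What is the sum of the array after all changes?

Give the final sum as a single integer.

Answer: 95

Derivation:
Initial sum: 85
Change 1: A[2] 4 -> 0, delta = -4, sum = 81
Change 2: A[2] 0 -> 14, delta = 14, sum = 95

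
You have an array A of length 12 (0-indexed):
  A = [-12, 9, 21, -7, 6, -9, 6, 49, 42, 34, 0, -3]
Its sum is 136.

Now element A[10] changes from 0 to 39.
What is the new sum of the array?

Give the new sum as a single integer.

Answer: 175

Derivation:
Old value at index 10: 0
New value at index 10: 39
Delta = 39 - 0 = 39
New sum = old_sum + delta = 136 + (39) = 175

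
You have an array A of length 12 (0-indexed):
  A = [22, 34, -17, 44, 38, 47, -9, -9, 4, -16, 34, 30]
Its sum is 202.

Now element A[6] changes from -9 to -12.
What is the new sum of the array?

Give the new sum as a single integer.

Old value at index 6: -9
New value at index 6: -12
Delta = -12 - -9 = -3
New sum = old_sum + delta = 202 + (-3) = 199

Answer: 199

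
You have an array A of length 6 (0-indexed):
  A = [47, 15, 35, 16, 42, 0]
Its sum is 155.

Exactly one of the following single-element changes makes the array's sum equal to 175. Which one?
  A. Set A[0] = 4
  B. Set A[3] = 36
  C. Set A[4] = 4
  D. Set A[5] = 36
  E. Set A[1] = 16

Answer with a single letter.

Option A: A[0] 47->4, delta=-43, new_sum=155+(-43)=112
Option B: A[3] 16->36, delta=20, new_sum=155+(20)=175 <-- matches target
Option C: A[4] 42->4, delta=-38, new_sum=155+(-38)=117
Option D: A[5] 0->36, delta=36, new_sum=155+(36)=191
Option E: A[1] 15->16, delta=1, new_sum=155+(1)=156

Answer: B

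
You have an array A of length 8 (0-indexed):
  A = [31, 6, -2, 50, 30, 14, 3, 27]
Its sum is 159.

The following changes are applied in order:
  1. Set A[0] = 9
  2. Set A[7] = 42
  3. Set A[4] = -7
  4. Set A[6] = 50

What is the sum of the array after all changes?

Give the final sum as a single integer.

Answer: 162

Derivation:
Initial sum: 159
Change 1: A[0] 31 -> 9, delta = -22, sum = 137
Change 2: A[7] 27 -> 42, delta = 15, sum = 152
Change 3: A[4] 30 -> -7, delta = -37, sum = 115
Change 4: A[6] 3 -> 50, delta = 47, sum = 162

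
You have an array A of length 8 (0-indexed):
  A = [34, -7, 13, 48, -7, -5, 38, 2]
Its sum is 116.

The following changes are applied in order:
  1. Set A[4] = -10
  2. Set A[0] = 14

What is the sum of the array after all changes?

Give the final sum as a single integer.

Initial sum: 116
Change 1: A[4] -7 -> -10, delta = -3, sum = 113
Change 2: A[0] 34 -> 14, delta = -20, sum = 93

Answer: 93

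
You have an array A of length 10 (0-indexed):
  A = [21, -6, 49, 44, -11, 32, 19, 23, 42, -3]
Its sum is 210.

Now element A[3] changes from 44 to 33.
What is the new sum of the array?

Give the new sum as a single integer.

Answer: 199

Derivation:
Old value at index 3: 44
New value at index 3: 33
Delta = 33 - 44 = -11
New sum = old_sum + delta = 210 + (-11) = 199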